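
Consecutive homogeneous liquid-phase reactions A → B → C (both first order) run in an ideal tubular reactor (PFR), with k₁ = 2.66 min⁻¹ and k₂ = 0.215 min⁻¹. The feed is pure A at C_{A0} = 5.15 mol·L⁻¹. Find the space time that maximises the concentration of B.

Setting dC_B/dτ = 0 gives τ_opt = ln(k₂/k₁)/(k₂−k₁).
= ln(0.215/2.66)/(0.215−2.66) = ln(0.08083)/-2.445 = -2.515/-2.445 = 1.03 min.

1.03 min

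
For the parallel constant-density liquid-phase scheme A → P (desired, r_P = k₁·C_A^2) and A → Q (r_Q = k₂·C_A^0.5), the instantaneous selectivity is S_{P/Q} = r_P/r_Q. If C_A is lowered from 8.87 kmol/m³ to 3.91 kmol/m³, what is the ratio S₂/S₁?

S_{P/Q} = (k₁/k₂)·C_A^1.5, so S₂/S₁ = (C_{A,2}/C_{A,1})^1.5.
= (3.91/8.87)^1.5 = (0.4408)^1.5 = 0.293.

0.293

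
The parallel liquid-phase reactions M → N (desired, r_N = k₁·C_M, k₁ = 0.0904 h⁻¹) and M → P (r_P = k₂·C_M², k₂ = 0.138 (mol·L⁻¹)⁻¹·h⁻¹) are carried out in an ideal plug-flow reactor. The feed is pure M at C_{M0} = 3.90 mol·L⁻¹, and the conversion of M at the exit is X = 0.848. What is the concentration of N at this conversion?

0.848 mol·L⁻¹

C_M = C_{M0}(1−X) = 0.5928 mol·L⁻¹.
Along a PFR/batch, dC_N/dC_M = −r_N/(r_N+r_P) = −k₁/(k₁+k₂·C_M).
Integrating from C_{M0} to C_M: C_N = (0.0904/0.138)·ln[(0.0904+0.138·3.90)/(0.0904+0.138·0.593)] = 0.6551·ln(0.6286/0.1722) = 0.8482 mol·L⁻¹.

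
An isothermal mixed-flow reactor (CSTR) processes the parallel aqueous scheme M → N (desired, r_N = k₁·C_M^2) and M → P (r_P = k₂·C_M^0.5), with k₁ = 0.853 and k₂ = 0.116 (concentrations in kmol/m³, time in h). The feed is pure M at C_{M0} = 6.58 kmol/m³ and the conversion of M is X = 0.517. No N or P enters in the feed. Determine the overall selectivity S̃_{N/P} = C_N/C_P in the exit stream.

Exit C_M = C_{M0}(1−X) = 6.58×0.483 = 3.178 kmol/m³.
In a CSTR the entire volume is at exit conditions, so r_N = 0.853×3.178^2 = 8.616 and r_P = 0.116×3.178^0.5 = 0.2068.
Overall selectivity = C_N/C_P = r_Nτ/(r_Pτ) = r_N/r_P = 41.7.

41.7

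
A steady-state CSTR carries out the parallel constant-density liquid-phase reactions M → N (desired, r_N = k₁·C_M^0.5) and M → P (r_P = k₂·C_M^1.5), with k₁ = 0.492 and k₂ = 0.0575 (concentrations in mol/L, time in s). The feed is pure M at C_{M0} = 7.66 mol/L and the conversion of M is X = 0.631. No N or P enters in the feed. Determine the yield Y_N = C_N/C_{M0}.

Exit C_M = C_{M0}(1−X) = 7.66×0.369 = 2.827 mol/L.
Rates in a CSTR are evaluated at the outlet concentration: r_N = 0.492×2.827^0.5 = 0.8272, r_P = 0.0575×2.827^1.5 = 0.2732.
Fraction of consumed M going to N: r_N/(r_N+r_P) = 0.7517.
C_N = 0.7517·C_{M0}·X = 0.7517×7.66×0.631 = 3.63 mol/L; Y_N = C_N/C_{M0} = 0.474.

0.474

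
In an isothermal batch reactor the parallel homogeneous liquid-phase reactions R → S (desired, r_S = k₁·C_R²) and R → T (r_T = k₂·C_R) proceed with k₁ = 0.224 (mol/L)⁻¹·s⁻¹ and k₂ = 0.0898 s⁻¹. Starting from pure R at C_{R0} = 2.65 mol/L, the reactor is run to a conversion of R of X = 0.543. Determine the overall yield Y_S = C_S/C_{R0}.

C_R = C_{R0}(1−X) = 1.211 mol/L.
Along a PFR/batch, dC_T/dC_R = −r_T/(r_S+r_T) = −k₂/(k₂+k₁·C_R).
Integrating from C_{R0} to C_R: C_T = (0.0898/0.224)·ln[(0.0898+0.224·2.65)/(0.0898+0.224·1.21)] = 0.4009·ln(0.6834/0.3611) = 0.2558 mol/L.
Then C_S = (C_{R0}−C_R) − C_T = 1.439 − 0.2558 = 1.183 mol/L.
Y_S = C_S/C_{R0} = 1.183/2.65 = 0.446.

0.446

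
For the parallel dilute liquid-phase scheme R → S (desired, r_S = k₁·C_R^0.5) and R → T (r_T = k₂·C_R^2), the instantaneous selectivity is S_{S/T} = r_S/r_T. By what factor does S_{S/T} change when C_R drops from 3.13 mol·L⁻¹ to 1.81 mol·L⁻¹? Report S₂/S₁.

S_{S/T} = (k₁/k₂)·C_R^-1.5, so S₂/S₁ = (C_{R,2}/C_{R,1})^-1.5.
= (1.81/3.13)^(-1.5) = (0.5783)^(-1.5) = 2.27.
Selectivity toward S rises as C_R falls — low-concentration operation is favoured.

2.27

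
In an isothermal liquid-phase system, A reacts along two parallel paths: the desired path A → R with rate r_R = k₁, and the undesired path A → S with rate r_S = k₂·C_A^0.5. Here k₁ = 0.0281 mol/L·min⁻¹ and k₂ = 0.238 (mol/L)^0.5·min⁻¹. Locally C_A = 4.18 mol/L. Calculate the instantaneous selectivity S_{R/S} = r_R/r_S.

S_{R/S} = r_R/r_S = (k₁)/(k₂·C_A^0.5) = (k₁/k₂)·C_A^-0.5.
= (0.0281) / (0.238×4.180^0.5) = 0.02810/0.4866 = 0.0577.

0.0577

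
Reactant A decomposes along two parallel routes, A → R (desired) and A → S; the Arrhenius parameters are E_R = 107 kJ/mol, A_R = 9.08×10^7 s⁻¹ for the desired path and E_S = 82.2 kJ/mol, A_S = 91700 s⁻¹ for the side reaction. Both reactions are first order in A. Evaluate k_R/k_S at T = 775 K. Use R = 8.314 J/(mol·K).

21.1

With equal orders, S_{R/S} = k_R/k_S = (A_R/A_S)·exp[(E_S−E_R)/(RT)].
(E_S−E_R)/(RT) = (82.2−107)×10³/(8.314×775) = -24800/6443 = -3.849.
k_R/k_S = (9.08×10^7/91700)·exp(-3.849) = 990.2 × 0.02130 = 21.1.
Since E_R > E_S, raising the temperature improves selectivity toward R.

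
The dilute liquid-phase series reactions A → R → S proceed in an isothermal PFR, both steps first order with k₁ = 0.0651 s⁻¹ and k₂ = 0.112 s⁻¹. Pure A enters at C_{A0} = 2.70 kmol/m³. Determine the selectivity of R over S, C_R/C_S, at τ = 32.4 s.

Solving the coupled first-order balances gives C_R(τ) = [k₁/(k₂−k₁)]·C_{A0}·(e^(−k₁τ) − e^(−k₂τ)).
e^(−k₁τ) = e^(−0.0651×32.4) = e^(−2.109) = 0.1213; e^(−k₂τ) = e^(−3.629) = 0.02655.
C_R = 0.0651×2.70/(0.112−0.0651) × (0.1213−0.02655) = 3.748×0.09478 = 0.3552 kmol/m³.
C_A = C_{A0}e^(−k₁τ) = 0.3276 kmol/m³, so C_S = C_{A0}−C_A−C_R = 2.017 kmol/m³; C_R/C_S = 0.176.

0.176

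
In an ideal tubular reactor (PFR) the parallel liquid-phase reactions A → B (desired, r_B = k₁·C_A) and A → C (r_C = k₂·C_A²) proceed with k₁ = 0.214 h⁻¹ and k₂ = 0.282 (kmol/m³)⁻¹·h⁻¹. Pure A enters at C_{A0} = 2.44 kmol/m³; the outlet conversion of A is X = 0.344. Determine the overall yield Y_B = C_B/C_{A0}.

0.0947

C_A = C_{A0}(1−X) = 1.601 kmol/m³.
Along a PFR/batch, dC_B/dC_A = −r_B/(r_B+r_C) = −k₁/(k₁+k₂·C_A).
Integrating from C_{A0} to C_A: C_B = (0.214/0.282)·ln[(0.214+0.282·2.44)/(0.214+0.282·1.60)] = 0.7589·ln(0.9021/0.6654) = 0.2310 kmol/m³.
Y_B = C_B/C_{A0} = 0.2310/2.44 = 0.0947.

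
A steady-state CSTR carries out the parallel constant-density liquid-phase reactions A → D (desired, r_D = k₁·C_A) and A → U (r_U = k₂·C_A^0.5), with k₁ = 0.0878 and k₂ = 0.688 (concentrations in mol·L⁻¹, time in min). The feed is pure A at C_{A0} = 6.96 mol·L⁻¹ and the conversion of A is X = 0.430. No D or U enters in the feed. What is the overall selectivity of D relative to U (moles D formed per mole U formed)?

0.254

Exit C_A = C_{A0}(1−X) = 6.96×0.570 = 3.967 mol·L⁻¹.
In a CSTR the entire volume is at exit conditions, so r_D = 0.0878×3.967 = 0.3483 and r_U = 0.688×3.967^0.5 = 1.370.
Overall selectivity = C_D/C_U = r_Dτ/(r_Uτ) = r_D/r_U = 0.254.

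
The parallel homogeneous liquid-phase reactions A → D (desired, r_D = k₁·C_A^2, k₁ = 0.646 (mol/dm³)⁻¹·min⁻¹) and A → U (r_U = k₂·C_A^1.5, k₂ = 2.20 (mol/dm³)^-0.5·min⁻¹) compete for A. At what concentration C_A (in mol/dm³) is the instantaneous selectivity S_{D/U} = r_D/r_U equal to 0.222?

0.572 mol/dm³

S_{D/U} = (k₁/k₂)·C_A^0.5 ⇒ C_A = (S·k₂/k₁)^(2).
= (0.222×2.20/0.646)^(2) = (0.7560)^(2) = 0.572 mol/dm³.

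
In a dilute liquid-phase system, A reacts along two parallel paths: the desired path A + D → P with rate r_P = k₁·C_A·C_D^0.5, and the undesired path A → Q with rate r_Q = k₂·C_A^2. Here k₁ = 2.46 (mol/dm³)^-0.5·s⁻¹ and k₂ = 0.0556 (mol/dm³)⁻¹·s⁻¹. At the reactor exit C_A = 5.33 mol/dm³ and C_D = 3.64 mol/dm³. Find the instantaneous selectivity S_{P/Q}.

15.8

S_{P/Q} = r_P/r_Q = (k₁·C_A·C_D^0.5)/(k₂·C_A^2) = (k₁/k₂)·C_A⁻¹·C_D^0.5.
= (2.46×5.330×3.640^0.5) / (0.0556×5.330^2) = 25.02/1.580 = 15.8.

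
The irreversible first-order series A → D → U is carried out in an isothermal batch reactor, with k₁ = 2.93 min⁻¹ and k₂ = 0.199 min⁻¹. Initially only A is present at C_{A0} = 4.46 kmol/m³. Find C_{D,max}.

For a first-order series the maximum intermediate yield is C_{D,max}/C_{A0} = (k₁/k₂)^[k₂/(k₂−k₁)].
= (2.93/0.199)^(0.199/(0.199−2.93)) = (14.72)^(-0.07287) = 0.8220.
C_{D,max} = 0.8220×4.46 = 3.67 kmol/m³.

3.67 kmol/m³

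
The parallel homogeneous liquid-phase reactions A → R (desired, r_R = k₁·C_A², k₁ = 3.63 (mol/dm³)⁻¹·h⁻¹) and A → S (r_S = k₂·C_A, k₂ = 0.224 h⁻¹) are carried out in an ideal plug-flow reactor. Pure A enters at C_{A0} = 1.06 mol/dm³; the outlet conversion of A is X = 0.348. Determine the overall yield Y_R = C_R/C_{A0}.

0.325

C_A = C_{A0}(1−X) = 0.6911 mol/dm³.
Along a PFR/batch, dC_S/dC_A = −r_S/(r_R+r_S) = −k₂/(k₂+k₁·C_A).
Integrating from C_{A0} to C_A: C_S = (0.224/3.63)·ln[(0.224+3.63·1.06)/(0.224+3.63·0.691)] = 0.06171·ln(4.072/2.733) = 0.02461 mol/dm³.
Then C_R = (C_{A0}−C_A) − C_S = 0.3689 − 0.02461 = 0.3443 mol/dm³.
Y_R = C_R/C_{A0} = 0.3443/1.06 = 0.325.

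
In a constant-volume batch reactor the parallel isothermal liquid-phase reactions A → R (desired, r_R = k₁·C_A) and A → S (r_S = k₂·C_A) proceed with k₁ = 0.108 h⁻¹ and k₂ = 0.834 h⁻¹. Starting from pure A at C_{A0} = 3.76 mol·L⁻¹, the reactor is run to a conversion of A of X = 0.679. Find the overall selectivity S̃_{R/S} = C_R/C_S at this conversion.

C_A = C_{A0}(1−X) = 1.207 mol·L⁻¹.
Both paths are first order in A, so the instantaneous fraction to R is constant: dC_R/d(−C_A) = k₁/(k₁+k₂) = 0.1146.
C_R = 0.1146·(C_{A0}−C_A) = 0.1146×2.553 = 0.293 mol·L⁻¹.
C_S = (C_{A0}−C_A)−C_R = 2.260 mol·L⁻¹; S̃_{R/S} = 0.2927/2.260 = 0.129.

0.129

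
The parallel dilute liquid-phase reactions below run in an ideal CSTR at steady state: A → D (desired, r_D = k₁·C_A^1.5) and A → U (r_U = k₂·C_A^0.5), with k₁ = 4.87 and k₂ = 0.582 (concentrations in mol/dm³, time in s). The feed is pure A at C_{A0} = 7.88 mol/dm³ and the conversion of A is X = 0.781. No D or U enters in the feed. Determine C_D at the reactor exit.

Exit C_A = C_{A0}(1−X) = 7.88×0.219 = 1.726 mol/dm³.
A CSTR operates uniformly at the exit composition, giving r_D = 11.04 and r_U = 0.7646 (each k·C_A^n at C_A = 1.726).
Fraction of consumed A going to D: r_D/(r_D+r_U) = 0.9352.
C_D = 0.9352·C_{A0}·X = 0.9352×7.88×0.781 = 5.76 mol/dm³.

5.76 mol/dm³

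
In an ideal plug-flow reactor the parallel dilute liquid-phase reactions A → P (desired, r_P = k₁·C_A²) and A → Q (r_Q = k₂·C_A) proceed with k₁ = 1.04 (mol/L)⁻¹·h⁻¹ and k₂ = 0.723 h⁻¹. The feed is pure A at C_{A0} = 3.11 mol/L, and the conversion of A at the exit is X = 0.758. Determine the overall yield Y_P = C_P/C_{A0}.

0.542

C_A = C_{A0}(1−X) = 0.7526 mol/L.
Along a PFR/batch, dC_Q/dC_A = −r_Q/(r_P+r_Q) = −k₂/(k₂+k₁·C_A).
Integrating from C_{A0} to C_A: C_Q = (0.723/1.04)·ln[(0.723+1.04·3.11)/(0.723+1.04·0.753)] = 0.6952·ln(3.957/1.506) = 0.6718 mol/L.
Then C_P = (C_{A0}−C_A) − C_Q = 2.357 − 0.6718 = 1.686 mol/L.
Y_P = C_P/C_{A0} = 1.686/3.11 = 0.542.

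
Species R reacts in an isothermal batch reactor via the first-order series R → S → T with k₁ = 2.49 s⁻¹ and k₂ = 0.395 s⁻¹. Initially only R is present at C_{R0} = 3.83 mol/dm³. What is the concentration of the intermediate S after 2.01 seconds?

2.03 mol/dm³

For first-order series with pure R initially, C_S(t) = k₁C_{R0}/(k₂−k₁)·(e^(−k₁t) − e^(−k₂t)).
e^(−k₁t) = e^(−2.49×2.01) = e^(−5.005) = 0.006705; e^(−k₂t) = e^(−0.7939) = 0.4521.
C_S = 2.49×3.83/(0.395−2.49) × (0.006705−0.4521) = (-4.552)×(-0.4454) = 2.027 mol/dm³.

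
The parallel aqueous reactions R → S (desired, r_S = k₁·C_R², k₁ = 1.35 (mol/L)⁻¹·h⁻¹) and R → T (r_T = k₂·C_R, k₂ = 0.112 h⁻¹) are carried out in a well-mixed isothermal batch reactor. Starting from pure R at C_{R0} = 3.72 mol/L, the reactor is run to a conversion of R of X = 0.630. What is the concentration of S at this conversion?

2.26 mol/L

C_R = C_{R0}(1−X) = 1.376 mol/L.
Along a PFR/batch, dC_T/dC_R = −r_T/(r_S+r_T) = −k₂/(k₂+k₁·C_R).
Integrating from C_{R0} to C_R: C_T = (0.112/1.35)·ln[(0.112+1.35·3.72)/(0.112+1.35·1.38)] = 0.08296·ln(5.134/1.970) = 0.07946 mol/L.
Then C_S = (C_{R0}−C_R) − C_T = 2.344 − 0.07946 = 2.264 mol/L.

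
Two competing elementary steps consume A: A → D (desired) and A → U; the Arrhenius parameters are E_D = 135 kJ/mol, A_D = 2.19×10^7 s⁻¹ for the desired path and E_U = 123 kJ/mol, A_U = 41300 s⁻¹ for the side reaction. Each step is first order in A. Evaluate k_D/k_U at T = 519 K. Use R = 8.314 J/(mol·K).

k_D/k_U = (A_D/A_U)·exp[−(E_D−E_U)/(RT)] = (A_D/A_U)·exp[(E_U−E_D)/(RT)].
(E_U−E_D)/(RT) = (123−135)×10³/(8.314×519) = -12000/4315 = -2.781.
k_D/k_U = (2.19×10^7/41300)·exp(-2.781) = 530.3 × 0.06198 = 32.9.

32.9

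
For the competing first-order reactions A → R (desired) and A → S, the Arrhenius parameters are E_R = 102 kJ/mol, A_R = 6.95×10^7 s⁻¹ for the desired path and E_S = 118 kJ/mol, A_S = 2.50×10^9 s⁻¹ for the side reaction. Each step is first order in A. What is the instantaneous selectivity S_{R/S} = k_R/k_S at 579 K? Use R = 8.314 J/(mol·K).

k_R/k_S = (A_R/A_S)·exp[−(E_R−E_S)/(RT)] = (A_R/A_S)·exp[(E_S−E_R)/(RT)].
(E_S−E_R)/(RT) = (118−102)×10³/(8.314×579) = 16000/4814 = 3.324.
k_R/k_S = (6.95×10^7/2.50×10^9)·exp(3.324) = 0.02780 × 27.76 = 0.772.

0.772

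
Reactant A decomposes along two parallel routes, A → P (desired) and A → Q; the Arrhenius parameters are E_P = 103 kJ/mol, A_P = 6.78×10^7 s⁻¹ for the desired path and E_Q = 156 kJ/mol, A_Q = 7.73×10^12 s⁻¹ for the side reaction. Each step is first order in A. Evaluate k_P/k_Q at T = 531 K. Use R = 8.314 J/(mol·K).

1.44

k_P/k_Q = (A_P/A_Q)·exp[−(E_P−E_Q)/(RT)] = (A_P/A_Q)·exp[(E_Q−E_P)/(RT)].
(E_Q−E_P)/(RT) = (156−103)×10³/(8.314×531) = 53000/4415 = 12.01.
k_P/k_Q = (6.78×10^7/7.73×10^12)·exp(12.01) = 8.771×10^-6 × 1.636×10^5 = 1.44.
Since E_P < E_Q, lowering the temperature improves selectivity toward P.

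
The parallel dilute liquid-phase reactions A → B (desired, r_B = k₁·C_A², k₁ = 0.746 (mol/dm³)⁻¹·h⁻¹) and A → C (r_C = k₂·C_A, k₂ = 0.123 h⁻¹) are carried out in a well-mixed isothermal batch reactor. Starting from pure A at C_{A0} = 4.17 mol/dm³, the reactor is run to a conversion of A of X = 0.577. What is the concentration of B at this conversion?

C_A = C_{A0}(1−X) = 1.764 mol/dm³.
Along a PFR/batch, dC_C/dC_A = −r_C/(r_B+r_C) = −k₂/(k₂+k₁·C_A).
Integrating from C_{A0} to C_A: C_C = (0.123/0.746)·ln[(0.123+0.746·4.17)/(0.123+0.746·1.76)] = 0.1649·ln(3.234/1.439) = 0.1335 mol/dm³.
Then C_B = (C_{A0}−C_A) − C_C = 2.406 − 0.1335 = 2.273 mol/dm³.

2.27 mol/dm³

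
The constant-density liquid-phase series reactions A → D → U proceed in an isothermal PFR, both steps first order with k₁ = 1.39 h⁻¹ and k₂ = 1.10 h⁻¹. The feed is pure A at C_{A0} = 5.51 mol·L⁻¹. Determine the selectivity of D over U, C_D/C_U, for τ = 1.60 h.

0.523

For first-order series with pure A initially, C_D(τ) = k₁C_{A0}/(k₂−k₁)·(e^(−k₁τ) − e^(−k₂τ)).
e^(−k₁τ) = e^(−1.39×1.60) = e^(−2.224) = 0.1082; e^(−k₂τ) = e^(−1.760) = 0.1720.
C_D = 1.39×5.51/(1.10−1.39) × (0.1082−0.1720) = (-26.41)×(-0.06387) = 1.687 mol·L⁻¹.
C_A = C_{A0}e^(−k₁τ) = 0.5960 mol·L⁻¹, so C_U = C_{A0}−C_A−C_D = 3.227 mol·L⁻¹; C_D/C_U = 0.523.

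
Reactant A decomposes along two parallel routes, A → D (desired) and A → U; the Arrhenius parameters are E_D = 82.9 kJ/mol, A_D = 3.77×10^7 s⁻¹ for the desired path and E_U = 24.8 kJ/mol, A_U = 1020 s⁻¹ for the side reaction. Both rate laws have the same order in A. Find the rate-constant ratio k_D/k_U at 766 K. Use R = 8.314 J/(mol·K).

4.03

With equal orders, S_{D/U} = k_D/k_U = (A_D/A_U)·exp[(E_U−E_D)/(RT)].
(E_U−E_D)/(RT) = (24.8−82.9)×10³/(8.314×766) = -58100/6369 = -9.123.
k_D/k_U = (3.77×10^7/1020)·exp(-9.123) = 36961 × 1.091×10^-4 = 4.03.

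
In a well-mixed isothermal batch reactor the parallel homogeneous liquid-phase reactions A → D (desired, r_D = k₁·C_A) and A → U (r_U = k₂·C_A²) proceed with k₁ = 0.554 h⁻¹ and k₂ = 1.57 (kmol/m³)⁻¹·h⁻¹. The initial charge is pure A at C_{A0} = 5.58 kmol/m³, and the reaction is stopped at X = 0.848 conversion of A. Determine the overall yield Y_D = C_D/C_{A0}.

C_A = C_{A0}(1−X) = 0.8482 kmol/m³.
Along a PFR/batch, dC_D/dC_A = −r_D/(r_D+r_U) = −k₁/(k₁+k₂·C_A).
Integrating from C_{A0} to C_A: C_D = (0.554/1.57)·ln[(0.554+1.57·5.58)/(0.554+1.57·0.848)] = 0.3529·ln(9.315/1.886) = 0.5636 kmol/m³.
Y_D = C_D/C_{A0} = 0.5636/5.58 = 0.101.

0.101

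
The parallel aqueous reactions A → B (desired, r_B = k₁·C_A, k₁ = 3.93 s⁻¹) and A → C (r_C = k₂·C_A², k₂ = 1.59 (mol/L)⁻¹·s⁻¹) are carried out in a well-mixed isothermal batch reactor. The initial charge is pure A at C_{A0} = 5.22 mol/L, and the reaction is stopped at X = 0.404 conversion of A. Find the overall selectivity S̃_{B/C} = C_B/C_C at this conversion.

C_A = C_{A0}(1−X) = 3.111 mol/L.
Along a PFR/batch, dC_B/dC_A = −r_B/(r_B+r_C) = −k₁/(k₁+k₂·C_A).
Integrating from C_{A0} to C_A: C_B = (3.93/1.59)·ln[(3.93+1.59·5.22)/(3.93+1.59·3.11)] = 2.472·ln(12.23/8.877) = 0.7921 mol/L.
C_C = (C_{A0}−C_A)−C_B = 1.317 mol/L; S̃_{B/C} = 0.7921/1.317 = 0.601.

0.601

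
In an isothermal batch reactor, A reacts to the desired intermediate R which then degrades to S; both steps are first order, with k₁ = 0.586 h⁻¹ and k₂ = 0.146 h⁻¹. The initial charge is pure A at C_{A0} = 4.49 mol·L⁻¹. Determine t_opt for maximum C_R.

3.16 h

For first-order series the maximum of C_R occurs at t_opt = ln(k₂/k₁)/(k₂−k₁).
= ln(0.146/0.586)/(0.146−0.586) = ln(0.2491)/-0.4400 = -1.390/-0.4400 = 3.16 h.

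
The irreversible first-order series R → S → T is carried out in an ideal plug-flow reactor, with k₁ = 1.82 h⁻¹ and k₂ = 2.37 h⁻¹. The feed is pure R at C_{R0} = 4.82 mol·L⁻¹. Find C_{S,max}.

At the optimum, C_{S,max}/C_{R0} = (k₁/k₂)^[k₂/(k₂−k₁)].
= (1.82/2.37)^(2.37/(2.37−1.82)) = (0.7679)^(4.309) = 0.3205.
C_{S,max} = 0.3205×4.82 = 1.54 mol·L⁻¹.

1.54 mol·L⁻¹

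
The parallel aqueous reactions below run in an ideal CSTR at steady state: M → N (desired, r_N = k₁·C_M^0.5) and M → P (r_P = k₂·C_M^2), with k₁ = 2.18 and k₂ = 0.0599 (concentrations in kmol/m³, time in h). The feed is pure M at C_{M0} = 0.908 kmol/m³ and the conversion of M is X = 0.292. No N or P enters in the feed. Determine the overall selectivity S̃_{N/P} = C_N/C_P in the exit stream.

70.6

Exit C_M = C_{M0}(1−X) = 0.908×0.708 = 0.6429 kmol/m³.
In a CSTR the entire volume is at exit conditions, so r_N = 2.18×0.6429^0.5 = 1.748 and r_P = 0.0599×0.6429^2 = 0.02476.
Overall selectivity = C_N/C_P = r_Nτ/(r_Pτ) = r_N/r_P = 70.6.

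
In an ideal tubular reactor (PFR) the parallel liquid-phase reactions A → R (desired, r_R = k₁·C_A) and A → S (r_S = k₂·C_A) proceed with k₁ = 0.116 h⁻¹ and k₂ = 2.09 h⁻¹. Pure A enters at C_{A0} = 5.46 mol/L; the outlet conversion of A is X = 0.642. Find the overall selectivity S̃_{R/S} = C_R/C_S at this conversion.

C_A = C_{A0}(1−X) = 1.955 mol/L.
Both paths are first order in A, so the instantaneous fraction to R is constant: dC_R/d(−C_A) = k₁/(k₁+k₂) = 0.05258.
C_R = 0.05258·(C_{A0}−C_A) = 0.05258×3.505 = 0.184 mol/L.
C_S = (C_{A0}−C_A)−C_R = 3.321 mol/L; S̃_{R/S} = 0.1843/3.321 = 0.0555.

0.0555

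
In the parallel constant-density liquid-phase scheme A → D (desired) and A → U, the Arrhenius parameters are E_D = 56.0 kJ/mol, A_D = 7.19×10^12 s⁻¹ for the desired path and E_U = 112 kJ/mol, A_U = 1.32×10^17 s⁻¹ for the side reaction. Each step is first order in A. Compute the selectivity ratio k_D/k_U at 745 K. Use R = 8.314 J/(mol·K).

0.460

k_D/k_U = (A_D/A_U)·exp[−(E_D−E_U)/(RT)] = (A_D/A_U)·exp[(E_U−E_D)/(RT)].
(E_U−E_D)/(RT) = (112−56.0)×10³/(8.314×745) = 56000/6194 = 9.041.
k_D/k_U = (7.19×10^12/1.32×10^17)·exp(9.041) = 5.447×10^-5 × 8443 = 0.460.
Since E_D < E_U, lowering the temperature improves selectivity toward D.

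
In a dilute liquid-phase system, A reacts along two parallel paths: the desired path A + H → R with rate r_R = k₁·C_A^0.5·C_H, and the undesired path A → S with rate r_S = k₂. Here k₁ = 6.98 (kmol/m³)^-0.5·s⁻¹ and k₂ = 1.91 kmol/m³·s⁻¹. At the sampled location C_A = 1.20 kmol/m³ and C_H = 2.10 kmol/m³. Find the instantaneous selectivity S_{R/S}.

8.41

S_{R/S} = r_R/r_S = (k₁·C_A^0.5·C_H)/(k₂) = (k₁/k₂)·C_A^0.5·C_H.
= (6.98×1.200^0.5×2.100) / (1.91) = 16.06/1.910 = 8.41.
Since the desired path is higher order in A, keeping C_A high (PFR or concentrated feed) favours R.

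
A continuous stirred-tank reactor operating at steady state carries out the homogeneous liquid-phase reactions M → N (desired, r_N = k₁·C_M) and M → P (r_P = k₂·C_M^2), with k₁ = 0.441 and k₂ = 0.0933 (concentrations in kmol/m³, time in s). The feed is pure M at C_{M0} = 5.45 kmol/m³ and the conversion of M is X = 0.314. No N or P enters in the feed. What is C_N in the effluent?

0.956 kmol/m³

Exit C_M = C_{M0}(1−X) = 5.45×0.686 = 3.739 kmol/m³.
Rates in a CSTR are evaluated at the outlet concentration: r_N = 0.441×3.739 = 1.649, r_P = 0.0933×3.739^2 = 1.304.
Fraction of consumed M going to N: r_N/(r_N+r_P) = 0.5584.
C_N = 0.5584·C_{M0}·X = 0.5584×5.45×0.314 = 0.956 kmol/m³.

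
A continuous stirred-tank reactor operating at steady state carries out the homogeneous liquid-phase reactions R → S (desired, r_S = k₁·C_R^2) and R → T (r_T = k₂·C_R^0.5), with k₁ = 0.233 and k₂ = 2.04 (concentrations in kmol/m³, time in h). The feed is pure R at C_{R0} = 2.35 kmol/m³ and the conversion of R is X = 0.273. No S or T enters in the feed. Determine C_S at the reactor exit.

Exit C_R = C_{R0}(1−X) = 2.35×0.727 = 1.708 kmol/m³.
A CSTR operates uniformly at the exit composition, giving r_S = 0.6801 and r_T = 2.666 (each k·C_R^n at C_R = 1.708).
Fraction of consumed R going to S: r_S/(r_S+r_T) = 0.2032.
C_S = 0.2032·C_{R0}·X = 0.2032×2.35×0.273 = 0.130 kmol/m³.

0.130 kmol/m³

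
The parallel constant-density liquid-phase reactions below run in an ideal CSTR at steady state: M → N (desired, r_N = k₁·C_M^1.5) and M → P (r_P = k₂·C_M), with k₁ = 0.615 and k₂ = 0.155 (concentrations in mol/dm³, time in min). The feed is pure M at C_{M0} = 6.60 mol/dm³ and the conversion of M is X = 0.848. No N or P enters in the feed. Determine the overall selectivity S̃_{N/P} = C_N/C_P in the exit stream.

Exit C_M = C_{M0}(1−X) = 6.60×0.152 = 1.003 mol/dm³.
A CSTR operates uniformly at the exit composition, giving r_N = 0.6180 and r_P = 0.1555 (each k·C_M^n at C_M = 1.003).
Overall selectivity = C_N/C_P = r_Nτ/(r_Pτ) = r_N/r_P = 3.97.

3.97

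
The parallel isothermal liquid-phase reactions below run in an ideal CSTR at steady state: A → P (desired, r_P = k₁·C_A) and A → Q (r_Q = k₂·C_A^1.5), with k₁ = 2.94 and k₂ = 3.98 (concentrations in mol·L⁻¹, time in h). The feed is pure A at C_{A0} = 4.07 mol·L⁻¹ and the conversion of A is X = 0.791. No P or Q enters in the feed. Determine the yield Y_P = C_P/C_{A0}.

Exit C_A = C_{A0}(1−X) = 4.07×0.209 = 0.8506 mol·L⁻¹.
In a CSTR the entire volume is at exit conditions, so r_P = 2.94×0.8506 = 2.501 and r_Q = 3.98×0.8506^1.5 = 3.122.
Fraction of consumed A going to P: r_P/(r_P+r_Q) = 0.4447.
C_P = 0.4447·C_{A0}·X = 0.4447×4.07×0.791 = 1.43 mol·L⁻¹; Y_P = C_P/C_{A0} = 0.352.

0.352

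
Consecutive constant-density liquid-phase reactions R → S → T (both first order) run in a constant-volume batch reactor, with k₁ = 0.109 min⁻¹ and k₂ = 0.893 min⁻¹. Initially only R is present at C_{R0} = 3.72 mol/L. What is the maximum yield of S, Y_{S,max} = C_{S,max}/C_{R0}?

0.0911

At the optimum, C_{S,max}/C_{R0} = (k₁/k₂)^[k₂/(k₂−k₁)].
= (0.109/0.893)^(0.893/(0.893−0.109)) = (0.1221)^(1.139) = 0.09111.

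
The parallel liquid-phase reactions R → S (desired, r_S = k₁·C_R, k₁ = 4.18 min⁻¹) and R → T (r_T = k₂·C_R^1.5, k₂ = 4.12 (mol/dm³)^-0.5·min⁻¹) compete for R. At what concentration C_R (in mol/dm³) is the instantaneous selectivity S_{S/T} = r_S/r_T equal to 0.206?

S_{S/T} = (k₁/k₂)·C_R^-0.5 ⇒ C_R = (S·k₂/k₁)^(-2).
= (0.206×4.12/4.18)^(-2) = (0.2030)^(-2) = 24.3 mol/dm³.

24.3 mol/dm³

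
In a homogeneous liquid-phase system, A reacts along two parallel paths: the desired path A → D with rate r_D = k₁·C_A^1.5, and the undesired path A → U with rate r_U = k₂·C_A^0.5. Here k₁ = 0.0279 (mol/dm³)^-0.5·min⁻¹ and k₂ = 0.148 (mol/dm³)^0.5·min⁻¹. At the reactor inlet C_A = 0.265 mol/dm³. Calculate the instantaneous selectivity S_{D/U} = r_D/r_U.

0.0500

S_{D/U} = r_D/r_U = (k₁·C_A^1.5)/(k₂·C_A^0.5) = (k₁/k₂)·C_A.
= (0.0279×0.2650^1.5) / (0.148×0.2650^0.5) = 0.003806/0.07619 = 0.0500.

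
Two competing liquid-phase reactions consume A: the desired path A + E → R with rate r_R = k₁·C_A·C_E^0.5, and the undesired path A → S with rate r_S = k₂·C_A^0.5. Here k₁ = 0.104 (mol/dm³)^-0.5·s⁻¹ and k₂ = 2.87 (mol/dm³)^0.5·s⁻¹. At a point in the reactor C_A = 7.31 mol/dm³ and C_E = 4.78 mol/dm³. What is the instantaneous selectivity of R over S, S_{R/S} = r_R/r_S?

S_{R/S} = r_R/r_S = (k₁·C_A·C_E^0.5)/(k₂·C_A^0.5) = (k₁/k₂)·C_A^0.5·C_E^0.5.
= (0.104×7.310×4.780^0.5) / (2.87×7.310^0.5) = 1.662/7.760 = 0.214.
Since the desired path is higher order in A, keeping C_A high (PFR or concentrated feed) favours R.

0.214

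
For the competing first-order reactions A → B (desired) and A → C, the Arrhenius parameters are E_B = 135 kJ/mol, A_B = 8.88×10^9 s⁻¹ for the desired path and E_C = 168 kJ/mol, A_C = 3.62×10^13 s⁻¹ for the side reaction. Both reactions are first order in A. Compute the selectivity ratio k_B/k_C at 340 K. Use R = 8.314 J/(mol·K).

28.8

k_B/k_C = (A_B/A_C)·exp[−(E_B−E_C)/(RT)] = (A_B/A_C)·exp[(E_C−E_B)/(RT)].
(E_C−E_B)/(RT) = (168−135)×10³/(8.314×340) = 33000/2827 = 11.67.
k_B/k_C = (8.88×10^9/3.62×10^13)·exp(11.67) = 2.453×10^-4 × 1.175×10^5 = 28.8.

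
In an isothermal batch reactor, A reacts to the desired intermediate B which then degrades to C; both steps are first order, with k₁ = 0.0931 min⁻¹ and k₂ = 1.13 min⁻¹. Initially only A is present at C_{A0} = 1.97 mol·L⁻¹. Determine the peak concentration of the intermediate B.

0.130 mol·L⁻¹

At the optimum, C_{B,max}/C_{A0} = (k₁/k₂)^[k₂/(k₂−k₁)].
= (0.0931/1.13)^(1.13/(1.13−0.0931)) = (0.08239)^(1.090) = 0.06585.
C_{B,max} = 0.06585×1.97 = 0.130 mol·L⁻¹.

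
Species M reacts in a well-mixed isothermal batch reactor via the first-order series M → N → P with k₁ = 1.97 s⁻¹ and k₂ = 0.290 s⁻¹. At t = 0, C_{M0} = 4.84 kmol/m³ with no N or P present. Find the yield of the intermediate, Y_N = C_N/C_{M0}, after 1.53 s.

0.695

The intermediate concentration in a first-order A→B→C sequence is C_N = k₁C_{M0}(e^(−k₁t) − e^(−k₂t))/(k₂−k₁).
e^(−k₁t) = e^(−1.97×1.53) = e^(−3.014) = 0.04909; e^(−k₂t) = e^(−0.4437) = 0.6417.
C_N = 1.97×4.84/(0.290−1.97) × (0.04909−0.6417) = (-5.675)×(-0.5926) = 3.363 kmol/m³.
Y_N = C_N/C_{M0} = 3.363/4.84 = 0.695.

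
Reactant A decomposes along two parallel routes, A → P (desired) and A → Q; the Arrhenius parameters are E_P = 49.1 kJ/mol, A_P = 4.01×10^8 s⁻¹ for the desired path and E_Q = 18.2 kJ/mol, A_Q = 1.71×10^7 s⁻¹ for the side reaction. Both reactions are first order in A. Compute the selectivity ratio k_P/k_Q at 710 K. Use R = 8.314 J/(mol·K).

0.125

With equal orders, S_{P/Q} = k_P/k_Q = (A_P/A_Q)·exp[(E_Q−E_P)/(RT)].
(E_Q−E_P)/(RT) = (18.2−49.1)×10³/(8.314×710) = -30900/5903 = -5.235.
k_P/k_Q = (4.01×10^8/1.71×10^7)·exp(-5.235) = 23.45 × 0.005329 = 0.125.
Since E_P > E_Q, raising the temperature improves selectivity toward P.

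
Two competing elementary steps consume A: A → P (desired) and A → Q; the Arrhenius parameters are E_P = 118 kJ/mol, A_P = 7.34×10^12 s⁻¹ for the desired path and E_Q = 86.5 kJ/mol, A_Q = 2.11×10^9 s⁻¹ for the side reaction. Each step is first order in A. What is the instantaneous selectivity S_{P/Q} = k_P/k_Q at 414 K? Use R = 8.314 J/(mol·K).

Since both paths have the same order in A, the concentration cancels and S_{P/Q} = k_P/k_Q = (A_P/A_Q)·exp[(E_Q−E_P)/(RT)].
(E_Q−E_P)/(RT) = (86.5−118)×10³/(8.314×414) = -31500/3442 = -9.152.
k_P/k_Q = (7.34×10^12/2.11×10^9)·exp(-9.152) = 3479 × 1.060×10^-4 = 0.369.
Since E_P > E_Q, raising the temperature improves selectivity toward P.

0.369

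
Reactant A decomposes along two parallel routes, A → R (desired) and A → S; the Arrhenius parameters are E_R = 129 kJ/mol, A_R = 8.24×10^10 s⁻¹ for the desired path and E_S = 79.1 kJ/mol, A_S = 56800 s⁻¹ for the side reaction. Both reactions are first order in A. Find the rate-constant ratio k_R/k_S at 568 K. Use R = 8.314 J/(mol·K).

Since both paths have the same order in A, the concentration cancels and S_{R/S} = k_R/k_S = (A_R/A_S)·exp[(E_S−E_R)/(RT)].
(E_S−E_R)/(RT) = (79.1−129)×10³/(8.314×568) = -49900/4722 = -10.57.
k_R/k_S = (8.24×10^10/56800)·exp(-10.57) = 1.451×10^6 × 2.576×10^-5 = 37.4.
Since E_R > E_S, raising the temperature improves selectivity toward R.

37.4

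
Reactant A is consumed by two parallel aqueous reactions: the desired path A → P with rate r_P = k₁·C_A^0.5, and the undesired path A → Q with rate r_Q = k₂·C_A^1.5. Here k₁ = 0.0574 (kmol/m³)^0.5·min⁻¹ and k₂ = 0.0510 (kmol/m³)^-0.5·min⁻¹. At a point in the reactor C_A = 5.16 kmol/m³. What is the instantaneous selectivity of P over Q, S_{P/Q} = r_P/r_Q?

0.218

S_{P/Q} = r_P/r_Q = (k₁·C_A^0.5)/(k₂·C_A^1.5) = (k₁/k₂)·C_A⁻¹.
= (0.0574×5.160^0.5) / (0.0510×5.160^1.5) = 0.1304/0.5978 = 0.218.
The undesired path is higher order in A, so low C_A (CSTR or dilute feed) favours P.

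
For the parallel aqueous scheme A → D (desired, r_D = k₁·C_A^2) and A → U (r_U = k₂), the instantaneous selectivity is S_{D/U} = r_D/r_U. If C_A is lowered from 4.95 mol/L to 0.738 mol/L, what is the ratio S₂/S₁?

0.0222

S_{D/U} = (k₁/k₂)·C_A^2, so S₂/S₁ = (C_{A,2}/C_{A,1})^2.
= (0.738/4.95)^2 = (0.1491)^2 = 0.0222.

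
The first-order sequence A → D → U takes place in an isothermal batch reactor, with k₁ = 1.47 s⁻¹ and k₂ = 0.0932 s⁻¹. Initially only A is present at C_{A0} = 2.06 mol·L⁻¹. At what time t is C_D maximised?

2.00 s

Setting dC_D/dt = 0 gives t_opt = ln(k₂/k₁)/(k₂−k₁).
= ln(0.0932/1.47)/(0.0932−1.47) = ln(0.06340)/-1.377 = -2.758/-1.377 = 2.00 s.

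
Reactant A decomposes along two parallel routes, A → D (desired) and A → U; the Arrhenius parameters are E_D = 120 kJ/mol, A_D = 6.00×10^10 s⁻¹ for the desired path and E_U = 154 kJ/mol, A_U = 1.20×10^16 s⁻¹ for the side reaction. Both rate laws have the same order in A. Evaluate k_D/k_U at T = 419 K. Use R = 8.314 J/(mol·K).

0.0866

k_D/k_U = (A_D/A_U)·exp[−(E_D−E_U)/(RT)] = (A_D/A_U)·exp[(E_U−E_D)/(RT)].
(E_U−E_D)/(RT) = (154−120)×10³/(8.314×419) = 34000/3484 = 9.760.
k_D/k_U = (6.00×10^10/1.20×10^16)·exp(9.760) = 5.000×10^-6 × 17329 = 0.0866.
Since E_D < E_U, lowering the temperature improves selectivity toward D.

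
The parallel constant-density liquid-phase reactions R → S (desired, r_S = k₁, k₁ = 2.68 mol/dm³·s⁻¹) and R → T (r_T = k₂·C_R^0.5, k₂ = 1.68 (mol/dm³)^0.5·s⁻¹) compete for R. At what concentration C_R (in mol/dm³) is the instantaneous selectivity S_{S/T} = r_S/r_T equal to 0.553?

8.32 mol/dm³

S_{S/T} = (k₁/k₂)·C_R^-0.5 ⇒ C_R = (S·k₂/k₁)^(-2).
= (0.553×1.68/2.68)^(-2) = (0.3467)^(-2) = 8.32 mol/dm³.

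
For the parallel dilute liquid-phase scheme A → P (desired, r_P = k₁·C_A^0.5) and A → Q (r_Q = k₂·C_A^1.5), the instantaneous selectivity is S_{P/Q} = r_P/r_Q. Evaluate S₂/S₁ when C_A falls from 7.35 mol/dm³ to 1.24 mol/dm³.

S_{P/Q} = (k₁/k₂)·C_A⁻¹, so S₂/S₁ = (C_{A,2}/C_{A,1})⁻¹.
= 7.35/1.24 = 5.93.
Selectivity toward P rises as C_A falls — low-concentration operation is favoured.

5.93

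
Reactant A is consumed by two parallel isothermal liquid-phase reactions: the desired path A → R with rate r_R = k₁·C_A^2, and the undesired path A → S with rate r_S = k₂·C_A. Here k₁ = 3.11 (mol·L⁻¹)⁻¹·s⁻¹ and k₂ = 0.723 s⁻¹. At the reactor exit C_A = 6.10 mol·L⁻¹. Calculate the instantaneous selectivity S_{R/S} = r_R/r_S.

26.2

S_{R/S} = r_R/r_S = (k₁·C_A^2)/(k₂·C_A) = (k₁/k₂)·C_A.
= (3.11×6.100^2) / (0.723×6.100) = 115.7/4.410 = 26.2.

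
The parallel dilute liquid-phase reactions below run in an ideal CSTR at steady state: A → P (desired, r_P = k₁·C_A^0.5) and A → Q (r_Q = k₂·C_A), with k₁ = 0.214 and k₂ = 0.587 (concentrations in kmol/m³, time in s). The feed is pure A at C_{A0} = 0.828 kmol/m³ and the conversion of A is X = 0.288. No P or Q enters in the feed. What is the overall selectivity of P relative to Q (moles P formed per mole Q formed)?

Exit C_A = C_{A0}(1−X) = 0.828×0.712 = 0.5895 kmol/m³.
In a CSTR the entire volume is at exit conditions, so r_P = 0.214×0.5895^0.5 = 0.1643 and r_Q = 0.587×0.5895 = 0.3461.
Overall selectivity = C_P/C_Q = r_Pτ/(r_Qτ) = r_P/r_Q = 0.475.

0.475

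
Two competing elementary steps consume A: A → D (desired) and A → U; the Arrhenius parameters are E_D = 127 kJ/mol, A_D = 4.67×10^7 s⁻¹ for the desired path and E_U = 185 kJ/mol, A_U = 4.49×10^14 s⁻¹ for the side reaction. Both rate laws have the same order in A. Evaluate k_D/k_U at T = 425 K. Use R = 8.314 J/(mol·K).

1.40

With equal orders, S_{D/U} = k_D/k_U = (A_D/A_U)·exp[(E_U−E_D)/(RT)].
(E_U−E_D)/(RT) = (185−127)×10³/(8.314×425) = 58000/3533 = 16.41.
k_D/k_U = (4.67×10^7/4.49×10^14)·exp(16.41) = 1.040×10^-7 × 1.345×10^7 = 1.40.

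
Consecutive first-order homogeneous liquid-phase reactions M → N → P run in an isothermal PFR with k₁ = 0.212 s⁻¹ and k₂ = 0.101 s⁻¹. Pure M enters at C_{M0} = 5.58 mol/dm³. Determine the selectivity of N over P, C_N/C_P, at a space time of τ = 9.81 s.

1.16

For first-order series with pure M initially, C_N(τ) = k₁C_{M0}/(k₂−k₁)·(e^(−k₁τ) − e^(−k₂τ)).
e^(−k₁τ) = e^(−0.212×9.81) = e^(−2.080) = 0.1250; e^(−k₂τ) = e^(−0.9908) = 0.3713.
C_N = 0.212×5.58/(0.101−0.212) × (0.1250−0.3713) = (-10.66)×(-0.2463) = 2.625 mol/dm³.
C_M = C_{M0}e^(−k₁τ) = 0.6973 mol/dm³, so C_P = C_{M0}−C_M−C_N = 2.258 mol/dm³; C_N/C_P = 1.16.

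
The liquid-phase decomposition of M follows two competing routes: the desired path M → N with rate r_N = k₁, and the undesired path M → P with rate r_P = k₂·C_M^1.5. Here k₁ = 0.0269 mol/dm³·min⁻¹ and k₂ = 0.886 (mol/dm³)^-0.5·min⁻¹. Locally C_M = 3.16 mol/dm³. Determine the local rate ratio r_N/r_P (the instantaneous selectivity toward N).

0.00540

S_{N/P} = r_N/r_P = (k₁)/(k₂·C_M^1.5) = (k₁/k₂)·C_M^-1.5.
= (0.0269) / (0.886×3.160^1.5) = 0.02690/4.977 = 0.00540.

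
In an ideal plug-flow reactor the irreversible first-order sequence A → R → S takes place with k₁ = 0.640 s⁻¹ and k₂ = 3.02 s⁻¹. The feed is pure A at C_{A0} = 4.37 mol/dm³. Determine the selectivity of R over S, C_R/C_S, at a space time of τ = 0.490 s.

1.01

The intermediate concentration in a first-order A→B→C sequence is C_R = k₁C_{A0}(e^(−k₁τ) − e^(−k₂τ))/(k₂−k₁).
e^(−k₁τ) = e^(−0.640×0.490) = e^(−0.3136) = 0.7308; e^(−k₂τ) = e^(−1.480) = 0.2277.
C_R = 0.640×4.37/(3.02−0.640) × (0.7308−0.2277) = 1.175×0.5031 = 0.5912 mol/dm³.
C_A = C_{A0}e^(−k₁τ) = 3.194 mol/dm³, so C_S = C_{A0}−C_A−C_R = 0.5851 mol/dm³; C_R/C_S = 1.01.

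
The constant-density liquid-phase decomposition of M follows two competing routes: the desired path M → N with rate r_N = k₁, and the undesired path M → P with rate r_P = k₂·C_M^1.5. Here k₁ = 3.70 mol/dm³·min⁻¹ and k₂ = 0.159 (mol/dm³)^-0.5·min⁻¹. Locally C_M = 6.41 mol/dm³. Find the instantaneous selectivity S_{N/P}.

S_{N/P} = r_N/r_P = (k₁)/(k₂·C_M^1.5) = (k₁/k₂)·C_M^-1.5.
= (3.70) / (0.159×6.410^1.5) = 3.700/2.580 = 1.43.
The undesired path is higher order in M, so low C_M (CSTR or dilute feed) favours N.

1.43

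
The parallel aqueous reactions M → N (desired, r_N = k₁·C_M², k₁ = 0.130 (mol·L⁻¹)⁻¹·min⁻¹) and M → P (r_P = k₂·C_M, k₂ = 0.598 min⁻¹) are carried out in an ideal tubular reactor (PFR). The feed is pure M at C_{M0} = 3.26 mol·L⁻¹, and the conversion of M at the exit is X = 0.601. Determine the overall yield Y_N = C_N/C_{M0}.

0.196

C_M = C_{M0}(1−X) = 1.301 mol·L⁻¹.
Along a PFR/batch, dC_P/dC_M = −r_P/(r_N+r_P) = −k₂/(k₂+k₁·C_M).
Integrating from C_{M0} to C_M: C_P = (0.598/0.130)·ln[(0.598+0.130·3.26)/(0.598+0.130·1.30)] = 4.600·ln(1.022/0.7671) = 1.319 mol·L⁻¹.
Then C_N = (C_{M0}−C_M) − C_P = 1.959 − 1.319 = 0.6404 mol·L⁻¹.
Y_N = C_N/C_{M0} = 0.6404/3.26 = 0.196.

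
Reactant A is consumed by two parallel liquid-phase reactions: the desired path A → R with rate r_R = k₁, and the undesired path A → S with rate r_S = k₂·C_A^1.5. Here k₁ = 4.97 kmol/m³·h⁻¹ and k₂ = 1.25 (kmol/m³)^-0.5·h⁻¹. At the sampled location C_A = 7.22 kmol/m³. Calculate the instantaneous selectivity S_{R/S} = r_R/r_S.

S_{R/S} = r_R/r_S = (k₁)/(k₂·C_A^1.5) = (k₁/k₂)·C_A^-1.5.
= (4.97) / (1.25×7.220^1.5) = 4.970/24.25 = 0.205.

0.205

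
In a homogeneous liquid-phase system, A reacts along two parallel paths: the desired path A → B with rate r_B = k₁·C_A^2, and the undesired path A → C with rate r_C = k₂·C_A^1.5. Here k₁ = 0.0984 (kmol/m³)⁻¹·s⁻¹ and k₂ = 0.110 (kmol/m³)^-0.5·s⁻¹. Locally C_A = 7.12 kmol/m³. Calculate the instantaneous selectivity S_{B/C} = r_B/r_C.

2.39

S_{B/C} = r_B/r_C = (k₁·C_A^2)/(k₂·C_A^1.5) = (k₁/k₂)·C_A^0.5.
= (0.0984×7.120^2) / (0.110×7.120^1.5) = 4.988/2.090 = 2.39.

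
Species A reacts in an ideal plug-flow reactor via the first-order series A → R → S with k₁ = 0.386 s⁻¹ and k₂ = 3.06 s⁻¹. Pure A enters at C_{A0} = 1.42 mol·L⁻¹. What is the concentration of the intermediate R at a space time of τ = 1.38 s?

0.117 mol·L⁻¹

Solving the coupled first-order balances gives C_R(τ) = [k₁/(k₂−k₁)]·C_{A0}·(e^(−k₁τ) − e^(−k₂τ)).
e^(−k₁τ) = e^(−0.386×1.38) = e^(−0.5327) = 0.5870; e^(−k₂τ) = e^(−4.223) = 0.01466.
C_R = 0.386×1.42/(3.06−0.386) × (0.5870−0.01466) = 0.2050×0.5724 = 0.1173 mol·L⁻¹.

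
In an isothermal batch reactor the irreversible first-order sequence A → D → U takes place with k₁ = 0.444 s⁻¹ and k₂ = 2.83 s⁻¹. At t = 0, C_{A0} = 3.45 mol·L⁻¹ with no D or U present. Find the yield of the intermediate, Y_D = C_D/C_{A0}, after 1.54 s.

0.0915

For first-order series with pure A initially, C_D(t) = k₁C_{A0}/(k₂−k₁)·(e^(−k₁t) − e^(−k₂t)).
e^(−k₁t) = e^(−0.444×1.54) = e^(−0.6838) = 0.5047; e^(−k₂t) = e^(−4.358) = 0.01280.
C_D = 0.444×3.45/(2.83−0.444) × (0.5047−0.01280) = 0.6420×0.4919 = 0.3158 mol·L⁻¹.
Y_D = C_D/C_{A0} = 0.3158/3.45 = 0.0915.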